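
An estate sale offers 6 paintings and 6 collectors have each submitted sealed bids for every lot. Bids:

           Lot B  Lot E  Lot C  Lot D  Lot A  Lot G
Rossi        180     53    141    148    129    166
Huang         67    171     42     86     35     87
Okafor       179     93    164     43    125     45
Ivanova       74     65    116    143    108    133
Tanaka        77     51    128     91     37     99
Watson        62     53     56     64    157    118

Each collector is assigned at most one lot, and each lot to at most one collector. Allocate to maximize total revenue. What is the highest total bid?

Maximum total: $944

This is the linear assignment problem.
Optimal: Rossi→Lot G ($166), Huang→Lot E ($171), Okafor→Lot B ($179), Ivanova→Lot D ($143), Tanaka→Lot C ($128), Watson→Lot A ($157) — total 166+171+179+143+128+157 = $944.
Column-greedy (each lot in turn goes to its best remaining collector) gives $914, worse by 30.
Next-best assignment: Rossi→Lot D, Huang→Lot E, Okafor→Lot B, Ivanova→Lot G, Tanaka→Lot C, Watson→Lot A = $916.
Swapping Tanaka↔Huang (Tanaka→Lot E $51, Huang→Lot C $42) loses 206.
Checked against all permutations: $944 is optimal.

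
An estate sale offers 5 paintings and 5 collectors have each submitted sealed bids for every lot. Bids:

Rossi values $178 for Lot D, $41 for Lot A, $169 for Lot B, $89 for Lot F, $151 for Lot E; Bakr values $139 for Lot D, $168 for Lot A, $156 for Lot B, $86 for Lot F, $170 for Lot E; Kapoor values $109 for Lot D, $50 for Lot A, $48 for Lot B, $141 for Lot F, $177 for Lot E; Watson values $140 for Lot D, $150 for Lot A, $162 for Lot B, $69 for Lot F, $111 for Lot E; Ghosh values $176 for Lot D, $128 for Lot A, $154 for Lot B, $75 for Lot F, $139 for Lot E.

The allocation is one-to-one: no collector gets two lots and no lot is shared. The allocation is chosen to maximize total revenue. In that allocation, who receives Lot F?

Optimal: Rossi→Lot B ($169), Bakr→Lot E ($170), Kapoor→Lot F ($141), Watson→Lot A ($150), Ghosh→Lot D ($176) — total 169+170+141+150+176 = $806.
Row-greedy (each collector in turn takes its best remaining lot) gives $779, worse by 27.
Kapoor's own top lot is Lot E ($177), but forcing Kapoor→Lot E and reassigning the rest optimally gives only $772 — worse by 34.

Kapoor receives Lot F.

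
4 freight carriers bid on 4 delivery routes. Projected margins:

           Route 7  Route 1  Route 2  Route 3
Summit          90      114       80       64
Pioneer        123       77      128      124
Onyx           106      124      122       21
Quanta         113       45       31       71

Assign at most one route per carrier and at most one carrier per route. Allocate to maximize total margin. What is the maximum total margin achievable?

Optimal: Summit→Route 1 ($114k), Pioneer→Route 3 ($124k), Onyx→Route 2 ($122k), Quanta→Route 7 ($113k) — total 114+124+122+113 = $473k.
Column-greedy (each route in turn goes to its best remaining carrier) gives $398k, worse by 75.

Maximum total: $473k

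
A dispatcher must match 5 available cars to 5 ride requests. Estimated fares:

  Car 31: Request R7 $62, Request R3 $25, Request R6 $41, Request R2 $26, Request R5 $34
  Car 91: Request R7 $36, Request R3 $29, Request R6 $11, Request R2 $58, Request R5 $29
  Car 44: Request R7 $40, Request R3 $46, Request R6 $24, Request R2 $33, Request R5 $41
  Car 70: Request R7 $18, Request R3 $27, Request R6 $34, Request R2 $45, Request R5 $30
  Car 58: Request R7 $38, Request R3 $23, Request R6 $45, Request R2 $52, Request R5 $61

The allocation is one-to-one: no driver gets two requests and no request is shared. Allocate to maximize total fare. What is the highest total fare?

This is a one-to-one assignment (maximum-weight bipartite matching).
Optimal: Car 31→Request R7 ($62), Car 91→Request R2 ($58), Car 44→Request R3 ($46), Car 70→Request R6 ($34), Car 58→Request R5 ($61) — total 62+58+46+34+61 = $261.
Column-greedy (each request in turn goes to its best remaining driver) gives $241, worse by 20.
Swapping Car 58↔Car 31 (Car 58→Request R7 $38, Car 31→Request R5 $34) loses 51.
Every other assignment is strictly worse.

Max total: $261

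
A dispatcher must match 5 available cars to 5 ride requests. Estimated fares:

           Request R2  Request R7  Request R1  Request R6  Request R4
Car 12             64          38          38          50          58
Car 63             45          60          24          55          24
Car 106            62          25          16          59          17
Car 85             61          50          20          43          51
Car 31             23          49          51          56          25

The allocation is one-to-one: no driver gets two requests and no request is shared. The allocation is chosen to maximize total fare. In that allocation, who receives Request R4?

Car 12 receives Request R4.

Optimal: Car 12→Request R4 ($58), Car 63→Request R7 ($60), Car 106→Request R6 ($59), Car 85→Request R2 ($61), Car 31→Request R1 ($51) — total 58+60+59+61+51 = $289.
Column-greedy (each request in turn goes to its best remaining driver) gives $285, worse by 4.
Car 12's own top request is Request R2 ($64), but forcing Car 12→Request R2 and reassigning the rest optimally gives only $285 — worse by 4.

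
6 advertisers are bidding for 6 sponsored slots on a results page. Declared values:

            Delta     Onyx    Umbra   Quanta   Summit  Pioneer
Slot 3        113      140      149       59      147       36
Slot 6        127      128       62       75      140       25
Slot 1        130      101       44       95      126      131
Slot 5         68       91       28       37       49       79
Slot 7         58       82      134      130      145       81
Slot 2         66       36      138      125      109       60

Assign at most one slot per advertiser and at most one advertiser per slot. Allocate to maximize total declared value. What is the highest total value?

Max total: $768

This is the linear assignment problem.
Optimal: Delta→Slot 6 ($127), Onyx→Slot 5 ($91), Umbra→Slot 3 ($149), Quanta→Slot 2 ($125), Summit→Slot 7 ($145), Pioneer→Slot 1 ($131) — total 127+91+149+125+145+131 = $768.
Column-greedy (each slot in turn goes to its best remaining advertiser) gives $707, worse by 61.
Next-best assignment: Delta→Slot 6, Onyx→Slot 5, Umbra→Slot 2, Quanta→Slot 7, Summit→Slot 3, Pioneer→Slot 1 = $764.
Swapping Summit↔Quanta (Summit→Slot 2 $109, Quanta→Slot 7 $130) loses 31.
Checked against all permutations: $768 is optimal.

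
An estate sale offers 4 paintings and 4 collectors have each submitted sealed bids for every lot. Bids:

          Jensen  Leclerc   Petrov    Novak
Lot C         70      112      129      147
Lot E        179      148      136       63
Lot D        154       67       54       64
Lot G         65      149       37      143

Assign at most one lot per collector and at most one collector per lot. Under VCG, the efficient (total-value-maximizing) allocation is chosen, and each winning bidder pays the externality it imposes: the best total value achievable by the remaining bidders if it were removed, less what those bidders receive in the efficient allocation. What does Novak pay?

Efficient allocation: Jensen→Lot D ($154), Leclerc→Lot G ($149), Petrov→Lot E ($136), Novak→Lot C ($147); total welfare W = $586.
Novak receives Lot C at value $147, so the others get W − 147 = $439.
Without Novak: best allocation of the remaining 3 bidders over all 4 lots is Jensen→Lot E ($179), Leclerc→Lot G ($149), Petrov→Lot C ($129), total $457.
VCG payment = (others' best without Novak) − (others' welfare with Novak) = 457 − 439 = $18.

Novak pays $18.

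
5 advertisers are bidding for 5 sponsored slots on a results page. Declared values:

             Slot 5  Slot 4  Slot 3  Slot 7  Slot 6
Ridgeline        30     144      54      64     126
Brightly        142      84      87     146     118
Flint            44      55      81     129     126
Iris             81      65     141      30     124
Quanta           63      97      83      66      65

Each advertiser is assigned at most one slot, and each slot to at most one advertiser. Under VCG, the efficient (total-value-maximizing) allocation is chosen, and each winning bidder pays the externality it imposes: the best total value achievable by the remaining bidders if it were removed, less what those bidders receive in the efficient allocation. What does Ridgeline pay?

Ridgeline pays $1.

Efficient allocation: Ridgeline→Slot 6 ($126), Brightly→Slot 5 ($142), Flint→Slot 7 ($129), Iris→Slot 3 ($141), Quanta→Slot 4 ($97); total welfare W = $635.
Ridgeline receives Slot 6 at value $126, so the others get W − 126 = $509.
Without Ridgeline: best allocation of the remaining 4 bidders over all 5 slots is Brightly→Slot 7 ($146), Flint→Slot 6 ($126), Iris→Slot 3 ($141), Quanta→Slot 4 ($97), total $510.
VCG payment = (others' best without Ridgeline) − (others' welfare with Ridgeline) = 510 − 509 = $1.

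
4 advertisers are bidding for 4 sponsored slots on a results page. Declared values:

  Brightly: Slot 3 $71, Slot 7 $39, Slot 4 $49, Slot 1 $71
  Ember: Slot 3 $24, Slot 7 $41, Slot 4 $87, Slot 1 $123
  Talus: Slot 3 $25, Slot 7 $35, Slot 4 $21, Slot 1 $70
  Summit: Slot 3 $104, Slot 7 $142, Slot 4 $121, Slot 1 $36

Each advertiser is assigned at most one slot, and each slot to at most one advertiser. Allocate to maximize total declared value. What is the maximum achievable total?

Max total: $370

Optimal: Brightly→Slot 3 ($71), Ember→Slot 4 ($87), Talus→Slot 1 ($70), Summit→Slot 7 ($142) — total 71+87+70+142 = $370.
Column-greedy (each slot in turn goes to its best remaining advertiser) gives $264, worse by 106.
Every other assignment is strictly worse.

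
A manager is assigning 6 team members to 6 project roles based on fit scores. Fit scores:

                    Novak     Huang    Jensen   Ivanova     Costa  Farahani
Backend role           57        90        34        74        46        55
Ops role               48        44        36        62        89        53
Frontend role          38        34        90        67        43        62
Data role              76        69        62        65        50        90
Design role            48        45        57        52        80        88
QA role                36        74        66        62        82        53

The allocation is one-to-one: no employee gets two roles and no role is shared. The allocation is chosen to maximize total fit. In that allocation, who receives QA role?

Ivanova receives QA role.

Optimal: Novak→Data role (76 pts), Huang→Backend role (90 pts), Jensen→Frontend role (90 pts), Ivanova→QA role (62 pts), Costa→Ops role (89 pts), Farahani→Design role (88 pts) — total 76+90+90+62+89+88 = 495 pts.
Row-greedy (each employee in turn takes its best remaining role) gives 488 pts, worse by 7.
No other one-to-one assignment exceeds 495 pts.
Ivanova's own top role is Backend role (74 pts), but forcing Ivanova→Backend role and reassigning the rest optimally gives only 491 pts — worse by 4.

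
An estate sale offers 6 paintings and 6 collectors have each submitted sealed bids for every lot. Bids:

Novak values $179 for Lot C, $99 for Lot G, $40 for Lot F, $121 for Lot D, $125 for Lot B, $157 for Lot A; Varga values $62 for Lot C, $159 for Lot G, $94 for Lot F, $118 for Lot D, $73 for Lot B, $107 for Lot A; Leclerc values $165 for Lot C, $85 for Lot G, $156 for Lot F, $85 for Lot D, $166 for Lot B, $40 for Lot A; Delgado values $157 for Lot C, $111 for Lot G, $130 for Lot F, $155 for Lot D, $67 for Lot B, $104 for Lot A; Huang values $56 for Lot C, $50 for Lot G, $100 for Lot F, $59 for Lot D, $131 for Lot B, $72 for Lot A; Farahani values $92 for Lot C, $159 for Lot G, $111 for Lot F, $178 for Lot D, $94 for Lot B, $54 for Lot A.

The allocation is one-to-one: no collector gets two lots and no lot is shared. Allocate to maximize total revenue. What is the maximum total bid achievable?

Maximum total: $938

Optimal: Novak→Lot A ($157), Varga→Lot G ($159), Leclerc→Lot F ($156), Delgado→Lot C ($157), Huang→Lot B ($131), Farahani→Lot D ($178) — total 157+159+156+157+131+178 = $938.
Max-entry greedy (repeatedly take the single best remaining cell) gives $884, worse by 54.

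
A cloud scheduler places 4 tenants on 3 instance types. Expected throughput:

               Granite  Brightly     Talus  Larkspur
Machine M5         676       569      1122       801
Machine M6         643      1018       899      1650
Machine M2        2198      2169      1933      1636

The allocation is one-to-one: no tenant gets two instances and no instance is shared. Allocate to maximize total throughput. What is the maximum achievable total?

Optimal: Talus→Machine M5 (1122 ops/s), Larkspur→Machine M6 (1650 ops/s), Granite→Machine M2 (2198 ops/s) — total 1122+1650+2198 = 4970 ops/s.
Next-best assignment: Talus→Machine M5, Larkspur→Machine M6, Brightly→Machine M2 = 4941 ops/s.
Swapping Larkspur↔Granite (Larkspur→Machine M2 1636 ops/s, Granite→Machine M6 643 ops/s) loses 1569.

Maximum total: 4970 ops/s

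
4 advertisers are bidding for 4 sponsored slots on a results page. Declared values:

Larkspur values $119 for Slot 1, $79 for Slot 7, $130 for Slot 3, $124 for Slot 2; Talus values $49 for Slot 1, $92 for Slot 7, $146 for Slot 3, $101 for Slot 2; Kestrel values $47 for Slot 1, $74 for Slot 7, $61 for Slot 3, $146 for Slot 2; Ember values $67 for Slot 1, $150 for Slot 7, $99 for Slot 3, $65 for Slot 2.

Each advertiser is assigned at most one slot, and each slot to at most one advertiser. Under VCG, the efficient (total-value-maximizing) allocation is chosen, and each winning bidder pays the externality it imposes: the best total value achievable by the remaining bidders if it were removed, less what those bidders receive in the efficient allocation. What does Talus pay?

Talus pays $11.

Efficient allocation: Larkspur→Slot 1 ($119), Talus→Slot 3 ($146), Kestrel→Slot 2 ($146), Ember→Slot 7 ($150); total welfare W = $561.
Talus receives Slot 3 at value $146, so the others get W − 146 = $415.
Without Talus: best allocation of the remaining 3 bidders over all 4 slots is Larkspur→Slot 3 ($130), Kestrel→Slot 2 ($146), Ember→Slot 7 ($150), total $426.
VCG payment = (others' best without Talus) − (others' welfare with Talus) = 426 − 415 = $11.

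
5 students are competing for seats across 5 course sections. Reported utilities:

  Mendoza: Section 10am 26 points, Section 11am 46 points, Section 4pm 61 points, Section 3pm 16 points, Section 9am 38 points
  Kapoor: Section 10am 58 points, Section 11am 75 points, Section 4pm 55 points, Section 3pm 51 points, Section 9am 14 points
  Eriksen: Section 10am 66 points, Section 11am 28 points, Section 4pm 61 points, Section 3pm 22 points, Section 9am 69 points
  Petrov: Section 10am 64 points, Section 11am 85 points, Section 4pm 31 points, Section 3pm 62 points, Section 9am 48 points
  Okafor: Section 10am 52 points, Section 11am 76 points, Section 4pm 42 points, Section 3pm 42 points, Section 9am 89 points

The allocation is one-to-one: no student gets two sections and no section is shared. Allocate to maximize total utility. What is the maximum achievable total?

Optimal: Mendoza→Section 4pm (61 points), Kapoor→Section 11am (75 points), Eriksen→Section 10am (66 points), Petrov→Section 3pm (62 points), Okafor→Section 9am (89 points) — total 61+75+66+62+89 = 353 points.
Row-greedy (each student in turn takes its best remaining section) gives 311 points, worse by 42.
Next-best assignment: Mendoza→Section 4pm, Kapoor→Section 3pm, Eriksen→Section 10am, Petrov→Section 11am, Okafor→Section 9am = 352 points.
Swapping Eriksen↔Petrov (Eriksen→Section 3pm 22 points, Petrov→Section 10am 64 points) loses 42.
Every other assignment is strictly worse.

Maximum total: 353 points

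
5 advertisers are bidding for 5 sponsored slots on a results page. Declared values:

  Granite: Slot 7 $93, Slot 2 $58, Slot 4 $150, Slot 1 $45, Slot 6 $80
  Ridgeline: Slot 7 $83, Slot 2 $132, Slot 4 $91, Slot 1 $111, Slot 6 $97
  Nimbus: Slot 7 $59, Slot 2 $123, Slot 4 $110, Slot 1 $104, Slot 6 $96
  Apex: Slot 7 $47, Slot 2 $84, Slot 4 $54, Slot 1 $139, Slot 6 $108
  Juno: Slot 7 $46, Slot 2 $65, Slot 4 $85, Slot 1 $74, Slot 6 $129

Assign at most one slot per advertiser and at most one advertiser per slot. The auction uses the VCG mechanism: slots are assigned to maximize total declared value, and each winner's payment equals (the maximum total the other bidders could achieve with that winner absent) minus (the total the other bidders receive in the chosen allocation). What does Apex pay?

Efficient allocation: Granite→Slot 4 ($150), Ridgeline→Slot 7 ($83), Nimbus→Slot 2 ($123), Apex→Slot 1 ($139), Juno→Slot 6 ($129); total welfare W = $624.
Apex receives Slot 1 at value $139, so the others get W − 139 = $485.
Without Apex: best allocation of the remaining 4 bidders over all 5 slots is Granite→Slot 4 ($150), Ridgeline→Slot 2 ($132), Nimbus→Slot 1 ($104), Juno→Slot 6 ($129), total $515.
VCG payment = (others' best without Apex) − (others' welfare with Apex) = 515 − 485 = $30.

Apex pays $30.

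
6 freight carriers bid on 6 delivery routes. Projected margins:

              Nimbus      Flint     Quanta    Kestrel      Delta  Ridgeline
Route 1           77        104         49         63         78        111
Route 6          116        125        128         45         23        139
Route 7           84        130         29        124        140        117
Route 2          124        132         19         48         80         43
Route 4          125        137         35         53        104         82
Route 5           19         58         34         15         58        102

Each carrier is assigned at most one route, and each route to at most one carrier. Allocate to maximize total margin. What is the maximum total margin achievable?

Optimal: Nimbus→Route 2 ($124k), Flint→Route 4 ($137k), Quanta→Route 6 ($128k), Kestrel→Route 1 ($63k), Delta→Route 7 ($140k), Ridgeline→Route 5 ($102k) — total 124+137+128+63+140+102 = $694k.
Max-entry greedy (repeatedly take the single best remaining cell) gives $637k, worse by 57.
Next-best assignment: Nimbus→Route 2, Flint→Route 4, Quanta→Route 6, Kestrel→Route 7, Delta→Route 1, Ridgeline→Route 5 = $693k.
Swapping Kestrel↔Flint (Kestrel→Route 4 $53k, Flint→Route 1 $104k) loses 43.
No other one-to-one assignment exceeds $694k.

Max total: $694k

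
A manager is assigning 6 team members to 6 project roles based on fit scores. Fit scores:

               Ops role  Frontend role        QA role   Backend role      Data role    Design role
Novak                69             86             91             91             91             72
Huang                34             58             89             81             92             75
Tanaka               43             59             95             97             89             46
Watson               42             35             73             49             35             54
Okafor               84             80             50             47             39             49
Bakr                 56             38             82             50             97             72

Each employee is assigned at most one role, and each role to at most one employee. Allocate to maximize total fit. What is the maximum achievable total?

Maximum total: 512 pts

Optimal: Novak→Frontend role (86 pts), Huang→Design role (75 pts), Tanaka→Backend role (97 pts), Watson→QA role (73 pts), Okafor→Ops role (84 pts), Bakr→Data role (97 pts) — total 86+75+97+73+84+97 = 512 pts.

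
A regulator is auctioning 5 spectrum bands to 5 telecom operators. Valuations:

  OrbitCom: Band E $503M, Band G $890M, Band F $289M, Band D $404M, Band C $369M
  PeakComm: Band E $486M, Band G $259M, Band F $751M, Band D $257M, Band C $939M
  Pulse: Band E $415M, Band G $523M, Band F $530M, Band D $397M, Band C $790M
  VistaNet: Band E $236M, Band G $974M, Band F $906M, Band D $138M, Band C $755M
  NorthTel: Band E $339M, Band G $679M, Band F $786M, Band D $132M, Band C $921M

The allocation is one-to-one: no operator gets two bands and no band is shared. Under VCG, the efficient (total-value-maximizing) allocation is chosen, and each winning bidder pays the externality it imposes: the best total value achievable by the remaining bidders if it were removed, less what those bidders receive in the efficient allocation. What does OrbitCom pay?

OrbitCom pays $404M.

Efficient allocation: OrbitCom→Band G ($890M), PeakComm→Band E ($486M), Pulse→Band D ($397M), VistaNet→Band F ($906M), NorthTel→Band C ($921M); total welfare W = $3600M.
OrbitCom receives Band G at value $890M, so the others get W − 890 = $2710M.
Without OrbitCom: best allocation of the remaining 4 bidders over all 5 bands is PeakComm→Band C ($939M), Pulse→Band E ($415M), VistaNet→Band G ($974M), NorthTel→Band F ($786M), total $3114M.
VCG payment = (others' best without OrbitCom) − (others' welfare with OrbitCom) = 3114 − 2710 = $404M.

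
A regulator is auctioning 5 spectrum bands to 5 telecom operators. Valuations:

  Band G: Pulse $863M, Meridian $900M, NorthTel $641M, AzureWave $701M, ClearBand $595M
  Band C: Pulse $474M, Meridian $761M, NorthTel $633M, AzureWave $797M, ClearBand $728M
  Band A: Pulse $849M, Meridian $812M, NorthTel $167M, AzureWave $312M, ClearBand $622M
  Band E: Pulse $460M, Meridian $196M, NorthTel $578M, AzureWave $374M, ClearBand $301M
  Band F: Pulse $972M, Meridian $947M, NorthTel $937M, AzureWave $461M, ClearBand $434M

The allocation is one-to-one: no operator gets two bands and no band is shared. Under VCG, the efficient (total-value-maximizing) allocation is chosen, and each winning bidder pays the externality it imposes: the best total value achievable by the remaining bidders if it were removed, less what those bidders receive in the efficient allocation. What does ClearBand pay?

Efficient allocation: Pulse→Band F ($972M), Meridian→Band G ($900M), NorthTel→Band E ($578M), AzureWave→Band C ($797M), ClearBand→Band A ($622M); total welfare W = $3869M.
ClearBand receives Band A at value $622M, so the others get W − 622 = $3247M.
Without ClearBand: best allocation of the remaining 4 bidders over all 5 bands is Pulse→Band A ($849M), Meridian→Band G ($900M), NorthTel→Band F ($937M), AzureWave→Band C ($797M), total $3483M.
VCG payment = (others' best without ClearBand) − (others' welfare with ClearBand) = 3483 − 3247 = $236M.

ClearBand pays $236M.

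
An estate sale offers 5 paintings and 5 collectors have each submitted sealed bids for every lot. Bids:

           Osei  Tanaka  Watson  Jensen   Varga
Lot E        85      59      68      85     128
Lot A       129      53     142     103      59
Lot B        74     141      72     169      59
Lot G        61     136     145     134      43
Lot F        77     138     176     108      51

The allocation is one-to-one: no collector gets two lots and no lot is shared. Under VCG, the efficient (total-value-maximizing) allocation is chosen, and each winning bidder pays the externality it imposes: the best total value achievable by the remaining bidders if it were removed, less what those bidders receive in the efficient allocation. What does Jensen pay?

Jensen pays $5.

Efficient allocation: Osei→Lot A ($129), Tanaka→Lot G ($136), Watson→Lot F ($176), Jensen→Lot B ($169), Varga→Lot E ($128); total welfare W = $738.
Jensen receives Lot B at value $169, so the others get W − 169 = $569.
Without Jensen: best allocation of the remaining 4 bidders over all 5 lots is Osei→Lot A ($129), Tanaka→Lot B ($141), Watson→Lot F ($176), Varga→Lot E ($128), total $574.
VCG payment = (others' best without Jensen) − (others' welfare with Jensen) = 574 − 569 = $5.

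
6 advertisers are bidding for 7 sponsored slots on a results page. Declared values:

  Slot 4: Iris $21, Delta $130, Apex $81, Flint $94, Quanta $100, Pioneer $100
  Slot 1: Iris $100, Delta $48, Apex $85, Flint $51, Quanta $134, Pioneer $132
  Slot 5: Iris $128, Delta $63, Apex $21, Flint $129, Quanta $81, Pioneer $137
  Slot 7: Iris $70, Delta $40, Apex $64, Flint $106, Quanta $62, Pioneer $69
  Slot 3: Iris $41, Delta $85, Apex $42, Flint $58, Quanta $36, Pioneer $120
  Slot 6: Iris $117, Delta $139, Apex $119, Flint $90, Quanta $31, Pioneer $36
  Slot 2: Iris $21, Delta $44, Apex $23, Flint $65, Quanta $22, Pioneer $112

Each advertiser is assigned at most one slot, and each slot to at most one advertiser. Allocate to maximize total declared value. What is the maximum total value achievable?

Maximum total: $737

This is a one-to-one assignment (maximum-weight bipartite matching).
Optimal: Iris→Slot 5 ($128), Delta→Slot 4 ($130), Apex→Slot 6 ($119), Flint→Slot 7 ($106), Quanta→Slot 1 ($134), Pioneer→Slot 3 ($120) — total 128+130+119+106+134+120 = $737.
Row-greedy (each advertiser in turn takes its best remaining slot) gives $678, worse by 59.
Next-best assignment: Iris→Slot 5, Delta→Slot 4, Apex→Slot 6, Flint→Slot 7, Quanta→Slot 1, Pioneer→Slot 2 = $729.
Checked against all permutations: $737 is optimal.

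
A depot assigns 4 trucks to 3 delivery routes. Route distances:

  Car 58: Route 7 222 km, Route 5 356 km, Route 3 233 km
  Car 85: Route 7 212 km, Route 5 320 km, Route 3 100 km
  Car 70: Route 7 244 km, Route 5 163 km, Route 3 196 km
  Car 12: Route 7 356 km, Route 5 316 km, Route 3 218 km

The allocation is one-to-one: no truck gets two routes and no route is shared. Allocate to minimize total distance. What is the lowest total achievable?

Optimal: Car 58→Route 7 (222 km), Car 70→Route 5 (163 km), Car 85→Route 3 (100 km) — total 222+163+100 = 485 km.
Column-greedy (each route in turn goes to its cheapest remaining truck) gives 593 km, worse by 108.
Next-best assignment: Car 85→Route 7, Car 70→Route 5, Car 12→Route 3 = 593 km.

Min total: 485 km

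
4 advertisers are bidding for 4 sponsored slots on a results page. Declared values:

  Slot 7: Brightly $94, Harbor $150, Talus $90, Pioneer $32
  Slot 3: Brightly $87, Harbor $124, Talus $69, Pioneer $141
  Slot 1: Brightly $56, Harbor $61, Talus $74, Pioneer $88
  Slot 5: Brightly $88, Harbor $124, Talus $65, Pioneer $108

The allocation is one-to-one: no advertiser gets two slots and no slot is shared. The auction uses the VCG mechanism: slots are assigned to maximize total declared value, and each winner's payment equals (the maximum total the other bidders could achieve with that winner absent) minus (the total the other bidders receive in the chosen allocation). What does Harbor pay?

Efficient allocation: Brightly→Slot 5 ($88), Harbor→Slot 7 ($150), Talus→Slot 1 ($74), Pioneer→Slot 3 ($141); total welfare W = $453.
Harbor receives Slot 7 at value $150, so the others get W − 150 = $303.
Without Harbor: best allocation of the remaining 3 bidders over all 4 slots is Brightly→Slot 5 ($88), Talus→Slot 7 ($90), Pioneer→Slot 3 ($141), total $319.
VCG payment = (others' best without Harbor) − (others' welfare with Harbor) = 319 − 303 = $16.

Harbor pays $16.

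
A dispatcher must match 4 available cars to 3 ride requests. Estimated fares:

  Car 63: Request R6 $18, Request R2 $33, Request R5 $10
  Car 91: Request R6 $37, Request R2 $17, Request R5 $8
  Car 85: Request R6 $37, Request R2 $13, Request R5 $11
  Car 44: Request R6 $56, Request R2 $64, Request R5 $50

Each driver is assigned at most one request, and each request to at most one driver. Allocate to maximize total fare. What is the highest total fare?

Treat this as an assignment problem: match each driver to one request.
Optimal: Car 91→Request R6 ($37), Car 63→Request R2 ($33), Car 44→Request R5 ($50) — total 37+33+50 = $120.
Row-greedy (each driver in turn takes its best remaining request) gives $81, worse by 39.
No other one-to-one assignment exceeds $120.

Maximum total: $120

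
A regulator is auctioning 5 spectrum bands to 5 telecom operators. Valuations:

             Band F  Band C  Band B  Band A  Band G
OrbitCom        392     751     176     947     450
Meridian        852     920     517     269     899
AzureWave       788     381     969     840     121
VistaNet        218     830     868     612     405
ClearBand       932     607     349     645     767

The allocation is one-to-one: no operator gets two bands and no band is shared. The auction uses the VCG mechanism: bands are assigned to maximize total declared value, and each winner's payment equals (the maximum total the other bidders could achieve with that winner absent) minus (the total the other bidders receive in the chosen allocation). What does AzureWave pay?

AzureWave pays $59M.

Efficient allocation: OrbitCom→Band A ($947M), Meridian→Band G ($899M), AzureWave→Band B ($969M), VistaNet→Band C ($830M), ClearBand→Band F ($932M); total welfare W = $4577M.
AzureWave receives Band B at value $969M, so the others get W − 969 = $3608M.
Without AzureWave: best allocation of the remaining 4 bidders over all 5 bands is OrbitCom→Band A ($947M), Meridian→Band C ($920M), VistaNet→Band B ($868M), ClearBand→Band F ($932M), total $3667M.
VCG payment = (others' best without AzureWave) − (others' welfare with AzureWave) = 3667 − 3608 = $59M.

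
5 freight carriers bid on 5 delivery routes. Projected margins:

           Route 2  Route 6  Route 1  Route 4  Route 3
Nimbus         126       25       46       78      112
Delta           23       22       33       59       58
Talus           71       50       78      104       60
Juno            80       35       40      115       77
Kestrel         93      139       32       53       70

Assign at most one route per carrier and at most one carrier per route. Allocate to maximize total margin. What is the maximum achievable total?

Optimal: Nimbus→Route 2 ($126k), Delta→Route 3 ($58k), Talus→Route 1 ($78k), Juno→Route 4 ($115k), Kestrel→Route 6 ($139k) — total 126+58+78+115+139 = $516k.
Row-greedy (each carrier in turn takes its best remaining route) gives $479k, worse by 37.
Next-best assignment: Nimbus→Route 2, Delta→Route 1, Talus→Route 4, Juno→Route 3, Kestrel→Route 6 = $479k.
Swapping Juno↔Delta (Juno→Route 3 $77k, Delta→Route 4 $59k) loses 37.

Max total: $516k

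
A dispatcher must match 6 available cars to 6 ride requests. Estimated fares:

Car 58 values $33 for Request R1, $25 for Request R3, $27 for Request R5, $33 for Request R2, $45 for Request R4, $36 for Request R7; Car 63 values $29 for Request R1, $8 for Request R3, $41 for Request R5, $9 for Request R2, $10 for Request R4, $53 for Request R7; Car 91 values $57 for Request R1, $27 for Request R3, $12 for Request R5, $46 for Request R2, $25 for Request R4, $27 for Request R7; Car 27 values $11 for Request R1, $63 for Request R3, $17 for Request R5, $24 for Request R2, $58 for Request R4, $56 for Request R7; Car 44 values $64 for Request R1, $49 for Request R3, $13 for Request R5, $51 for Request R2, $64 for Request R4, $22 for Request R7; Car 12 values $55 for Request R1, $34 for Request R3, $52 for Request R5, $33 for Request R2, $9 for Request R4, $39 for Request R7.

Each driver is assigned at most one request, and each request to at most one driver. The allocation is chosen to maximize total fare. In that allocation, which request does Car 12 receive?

Car 12 receives Request R5.

This is the linear assignment problem.
Optimal: Car 58→Request R4 ($45), Car 63→Request R7 ($53), Car 91→Request R2 ($46), Car 27→Request R3 ($63), Car 44→Request R1 ($64), Car 12→Request R5 ($52) — total 45+53+46+63+64+52 = $323.
Row-greedy (each driver in turn takes its best remaining request) gives $321, worse by 2.
Swapping Car 27↔Car 12 (Car 27→Request R5 $17, Car 12→Request R3 $34) loses 64.
Car 12's own top request is Request R1 ($55), but forcing Car 12→Request R1 and reassigning the rest optimally gives only $308 — worse by 15.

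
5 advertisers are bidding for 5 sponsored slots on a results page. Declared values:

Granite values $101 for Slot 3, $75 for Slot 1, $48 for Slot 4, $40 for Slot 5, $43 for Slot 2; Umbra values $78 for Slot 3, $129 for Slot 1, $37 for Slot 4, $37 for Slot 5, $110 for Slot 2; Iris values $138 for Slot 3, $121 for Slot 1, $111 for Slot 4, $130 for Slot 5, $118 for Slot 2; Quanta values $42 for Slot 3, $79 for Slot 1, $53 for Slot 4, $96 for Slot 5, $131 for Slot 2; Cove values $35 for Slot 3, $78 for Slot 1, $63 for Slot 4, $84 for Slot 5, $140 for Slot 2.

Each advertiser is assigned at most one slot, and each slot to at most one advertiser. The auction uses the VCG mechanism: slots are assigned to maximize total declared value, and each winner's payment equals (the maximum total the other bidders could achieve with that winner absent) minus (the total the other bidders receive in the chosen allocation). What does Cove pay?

Cove pays $54.

Efficient allocation: Granite→Slot 3 ($101), Umbra→Slot 1 ($129), Iris→Slot 4 ($111), Quanta→Slot 5 ($96), Cove→Slot 2 ($140); total welfare W = $577.
Cove receives Slot 2 at value $140, so the others get W − 140 = $437.
Without Cove: best allocation of the remaining 4 bidders over all 5 slots is Granite→Slot 3 ($101), Umbra→Slot 1 ($129), Iris→Slot 5 ($130), Quanta→Slot 2 ($131), total $491.
VCG payment = (others' best without Cove) − (others' welfare with Cove) = 491 − 437 = $54.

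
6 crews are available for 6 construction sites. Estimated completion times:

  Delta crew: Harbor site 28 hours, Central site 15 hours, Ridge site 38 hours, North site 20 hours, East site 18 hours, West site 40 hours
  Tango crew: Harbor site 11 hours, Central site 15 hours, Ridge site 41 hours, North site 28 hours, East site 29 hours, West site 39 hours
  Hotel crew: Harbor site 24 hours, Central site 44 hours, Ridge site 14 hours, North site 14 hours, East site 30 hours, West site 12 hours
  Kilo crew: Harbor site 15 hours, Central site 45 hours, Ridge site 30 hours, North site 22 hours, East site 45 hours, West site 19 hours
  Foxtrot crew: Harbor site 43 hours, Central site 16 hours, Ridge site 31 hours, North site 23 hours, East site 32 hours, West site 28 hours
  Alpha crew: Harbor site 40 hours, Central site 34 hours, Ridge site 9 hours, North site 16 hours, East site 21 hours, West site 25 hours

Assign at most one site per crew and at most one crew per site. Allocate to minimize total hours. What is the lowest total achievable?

Minimum total: 87 hours

Optimal: Delta crew→East site (18 hours), Tango crew→Harbor site (11 hours), Hotel crew→North site (14 hours), Kilo crew→West site (19 hours), Foxtrot crew→Central site (16 hours), Alpha crew→Ridge site (9 hours) — total 18+11+14+19+16+9 = 87 hours.
Column-greedy (each site in turn goes to its cheapest remaining crew) gives 100 hours, worse by 13.
Swapping Alpha crew↔Foxtrot crew (Alpha crew→Central site 34 hours, Foxtrot crew→Ridge site 31 hours) adds 40.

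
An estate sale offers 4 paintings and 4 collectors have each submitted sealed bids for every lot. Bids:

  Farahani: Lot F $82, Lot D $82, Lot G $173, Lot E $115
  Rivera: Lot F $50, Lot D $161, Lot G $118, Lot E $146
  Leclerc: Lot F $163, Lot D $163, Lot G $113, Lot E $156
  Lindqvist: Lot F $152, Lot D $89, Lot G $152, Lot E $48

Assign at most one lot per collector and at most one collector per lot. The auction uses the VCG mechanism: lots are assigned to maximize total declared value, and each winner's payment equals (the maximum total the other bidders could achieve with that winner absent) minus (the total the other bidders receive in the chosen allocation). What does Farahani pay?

Efficient allocation: Farahani→Lot G ($173), Rivera→Lot D ($161), Leclerc→Lot E ($156), Lindqvist→Lot F ($152); total welfare W = $642.
Farahani receives Lot G at value $173, so the others get W − 173 = $469.
Without Farahani: best allocation of the remaining 3 bidders over all 4 lots is Rivera→Lot D ($161), Leclerc→Lot F ($163), Lindqvist→Lot G ($152), total $476.
VCG payment = (others' best without Farahani) − (others' welfare with Farahani) = 476 − 469 = $7.

Farahani pays $7.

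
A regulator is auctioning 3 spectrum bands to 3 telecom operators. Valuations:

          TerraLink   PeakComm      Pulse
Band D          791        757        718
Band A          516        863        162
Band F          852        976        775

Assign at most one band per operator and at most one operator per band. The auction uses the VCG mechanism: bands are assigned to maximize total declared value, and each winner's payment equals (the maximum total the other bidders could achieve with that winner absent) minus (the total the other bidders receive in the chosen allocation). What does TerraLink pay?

Efficient allocation: TerraLink→Band F ($852M), PeakComm→Band A ($863M), Pulse→Band D ($718M); total welfare W = $2433M.
TerraLink receives Band F at value $852M, so the others get W − 852 = $1581M.
Without TerraLink: best allocation of the remaining 2 bidders over all 3 bands is PeakComm→Band F ($976M), Pulse→Band D ($718M), total $1694M.
VCG payment = (others' best without TerraLink) − (others' welfare with TerraLink) = 1694 − 1581 = $113M.

TerraLink pays $113M.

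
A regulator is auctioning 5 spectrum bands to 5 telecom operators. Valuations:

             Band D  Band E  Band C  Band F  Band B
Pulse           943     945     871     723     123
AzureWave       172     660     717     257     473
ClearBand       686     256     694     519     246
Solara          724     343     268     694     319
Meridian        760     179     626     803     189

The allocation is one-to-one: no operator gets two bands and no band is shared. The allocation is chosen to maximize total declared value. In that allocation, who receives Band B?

AzureWave receives Band B.

Optimal: Pulse→Band E ($945M), AzureWave→Band B ($473M), ClearBand→Band C ($694M), Solara→Band D ($724M), Meridian→Band F ($803M) — total 945+473+694+724+803 = $3639M.
Next-best assignment: Pulse→Band E, AzureWave→Band B, ClearBand→Band C, Solara→Band F, Meridian→Band D = $3566M.
AzureWave's own top band is Band C ($717M), but forcing AzureWave→Band C and reassigning the rest optimally gives only $3470M — worse by 169.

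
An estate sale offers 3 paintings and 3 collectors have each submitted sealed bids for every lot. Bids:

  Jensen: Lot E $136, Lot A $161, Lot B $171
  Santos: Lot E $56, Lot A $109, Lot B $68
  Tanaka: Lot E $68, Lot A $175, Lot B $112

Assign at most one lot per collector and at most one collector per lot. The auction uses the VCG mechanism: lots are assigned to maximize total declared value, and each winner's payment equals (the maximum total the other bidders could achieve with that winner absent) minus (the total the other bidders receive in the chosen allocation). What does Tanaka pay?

Efficient allocation: Jensen→Lot B ($171), Santos→Lot E ($56), Tanaka→Lot A ($175); total welfare W = $402.
Tanaka receives Lot A at value $175, so the others get W − 175 = $227.
Without Tanaka: best allocation of the remaining 2 bidders over all 3 lots is Jensen→Lot B ($171), Santos→Lot A ($109), total $280.
VCG payment = (others' best without Tanaka) − (others' welfare with Tanaka) = 280 − 227 = $53.

Tanaka pays $53.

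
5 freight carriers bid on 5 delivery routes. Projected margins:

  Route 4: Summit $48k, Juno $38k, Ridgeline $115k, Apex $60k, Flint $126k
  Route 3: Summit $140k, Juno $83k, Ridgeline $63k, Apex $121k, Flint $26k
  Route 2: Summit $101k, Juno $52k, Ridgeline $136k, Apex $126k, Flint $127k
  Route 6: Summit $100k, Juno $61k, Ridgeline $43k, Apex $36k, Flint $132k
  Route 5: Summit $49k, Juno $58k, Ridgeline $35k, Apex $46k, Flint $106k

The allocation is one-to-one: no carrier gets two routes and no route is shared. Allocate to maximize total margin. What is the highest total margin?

Maximum total: $571k

Optimal: Summit→Route 3 ($140k), Juno→Route 5 ($58k), Ridgeline→Route 4 ($115k), Apex→Route 2 ($126k), Flint→Route 6 ($132k) — total 140+58+115+126+132 = $571k.
Row-greedy (each carrier in turn takes its best remaining route) gives $503k, worse by 68.
Every other assignment is strictly worse.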